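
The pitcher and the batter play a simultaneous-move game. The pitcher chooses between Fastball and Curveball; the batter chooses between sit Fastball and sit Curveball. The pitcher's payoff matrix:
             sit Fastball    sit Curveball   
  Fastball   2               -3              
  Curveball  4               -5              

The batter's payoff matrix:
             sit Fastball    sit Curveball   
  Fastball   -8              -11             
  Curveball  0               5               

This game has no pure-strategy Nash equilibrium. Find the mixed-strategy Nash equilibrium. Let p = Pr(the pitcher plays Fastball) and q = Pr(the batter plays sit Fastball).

In a mixed equilibrium the batter is indifferent between sit Fastball and sit Curveball; this condition fixes p.
  the batter's payoff to sit Fastball: p·(-8) + (1−p)·0 = -8p
  the batter's payoff to sit Curveball: p·(-11) + (1−p)·5 = -16p + 5
  -8p = -16p + 5  ⇒  8p = 5  ⇒  p = 5/8.
For the pitcher to be willing to mix, the pitcher must be indifferent between Fastball and Curveball, which pins down the batter's mix.
  the pitcher's payoff from Fastball: q·2 + (1−q)·(-3) = 5q - 3
  the pitcher's payoff from Curveball: q·4 + (1−q)·(-5) = 9q - 5
  5q - 3 = 9q - 5  ⇒  -4q = -2  ⇒  q = 1/2.

p = 5/8, q = 1/2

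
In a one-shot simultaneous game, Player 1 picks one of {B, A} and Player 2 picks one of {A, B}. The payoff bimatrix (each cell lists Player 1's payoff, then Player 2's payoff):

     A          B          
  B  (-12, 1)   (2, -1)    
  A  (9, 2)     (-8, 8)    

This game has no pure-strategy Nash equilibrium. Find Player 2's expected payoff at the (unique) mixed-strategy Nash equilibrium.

For Player 2 to be willing to mix, Player 2 must be indifferent between A and B, which pins down Player 1's mix.
  Player 2's payoff to A: p·1 + (1−p)·2 = -p + 2
  Player 2's payoff to B: p·(-1) + (1−p)·8 = -9p + 8
  -p + 2 = -9p + 8  ⇒  8p = 6  ⇒  p = 3/4.
At equilibrium Player 2 is indifferent across columns, so Player 2's payoff equals the payoff from A: (3/4)·1 + (1/4)·2 = 5/4.

5/4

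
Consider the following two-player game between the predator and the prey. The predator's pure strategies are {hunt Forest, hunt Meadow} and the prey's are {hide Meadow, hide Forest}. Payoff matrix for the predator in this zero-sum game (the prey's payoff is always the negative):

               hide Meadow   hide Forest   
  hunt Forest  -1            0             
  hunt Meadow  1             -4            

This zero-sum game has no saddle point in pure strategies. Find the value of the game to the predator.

v = -2/3

The prey's mix must leave the predator indifferent between hunt Forest and hunt Meadow.
  the predator's expected payoff from hunt Forest: q·(-1) + (1−q)·0 = -q
  the predator's expected payoff from hunt Meadow: q·1 + (1−q)·(-4) = 5q - 4
  -q = 5q - 4  ⇒  -6q = -4  ⇒  q = 2/3.
The value is the predator's expected payoff against this mix (using hunt Forest): (2/3)·(-1) + (1/3)·0 = -2/3.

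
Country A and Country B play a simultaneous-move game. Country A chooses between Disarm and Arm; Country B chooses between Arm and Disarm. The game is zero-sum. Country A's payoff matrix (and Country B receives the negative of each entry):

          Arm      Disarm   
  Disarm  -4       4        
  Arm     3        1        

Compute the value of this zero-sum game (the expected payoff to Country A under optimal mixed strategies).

In a mixed equilibrium Country A is indifferent between Disarm and Arm; this condition fixes q.
  Country A's payoff to Disarm: q·(-4) + (1−q)·4 = -8q + 4
  Country A's payoff to Arm: q·3 + (1−q)·1 = 2q + 1
  -8q + 4 = 2q + 1  ⇒  -10q = -3  ⇒  q = 3/10.
The value is Country A's expected payoff against this mix (using Disarm): (3/10)·(-4) + (7/10)·4 = 8/5.

v = 8/5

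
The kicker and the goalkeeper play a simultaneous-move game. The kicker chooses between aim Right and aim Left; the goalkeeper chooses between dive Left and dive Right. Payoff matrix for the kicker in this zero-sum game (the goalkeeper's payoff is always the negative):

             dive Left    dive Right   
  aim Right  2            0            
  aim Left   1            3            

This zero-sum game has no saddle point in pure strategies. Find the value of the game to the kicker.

Set the kicker's expected payoff from aim Right equal to that from aim Left:
  the kicker's payoff from aim Right: q·2 + (1−q)·0 = 2q
  the kicker's payoff from aim Left: q·1 + (1−q)·3 = -2q + 3
  2q = -2q + 3  ⇒  4q = 3  ⇒  q = 3/4.
The value is the kicker's expected payoff against this mix (using aim Right): (3/4)·2 + (1/4)·0 = 3/2.

v = 3/2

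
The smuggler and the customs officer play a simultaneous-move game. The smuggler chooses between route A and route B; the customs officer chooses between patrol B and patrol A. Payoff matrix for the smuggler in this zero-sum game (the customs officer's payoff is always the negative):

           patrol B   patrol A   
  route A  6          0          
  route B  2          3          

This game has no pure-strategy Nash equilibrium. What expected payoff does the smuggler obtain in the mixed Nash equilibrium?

18/7

For the smuggler to be willing to mix, the smuggler must be indifferent between route A and route B, which pins down the customs officer's mix.
  the smuggler's payoff from route A: q·6 + (1−q)·0 = 6q
  the smuggler's payoff from route B: q·2 + (1−q)·3 = -q + 3
  6q = -q + 3  ⇒  7q = 3  ⇒  q = 3/7.
At equilibrium the smuggler is indifferent across rows, so the smuggler's payoff equals the payoff from route A: (3/7)·6 + (4/7)·0 = 18/7.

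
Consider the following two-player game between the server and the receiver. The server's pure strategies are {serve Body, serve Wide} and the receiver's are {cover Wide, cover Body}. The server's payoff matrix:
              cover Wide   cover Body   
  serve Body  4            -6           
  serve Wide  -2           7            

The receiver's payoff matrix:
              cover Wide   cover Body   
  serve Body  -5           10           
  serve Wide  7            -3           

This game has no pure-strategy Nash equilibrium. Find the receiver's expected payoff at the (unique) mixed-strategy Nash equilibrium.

The server's mix must leave the receiver indifferent between cover Wide and cover Body.
  the receiver's expected payoff from cover Wide: p·(-5) + (1−p)·7 = -12p + 7
  the receiver's expected payoff from cover Body: p·10 + (1−p)·(-3) = 13p - 3
  -12p + 7 = 13p - 3  ⇒  -25p = -10  ⇒  p = 2/5.
At equilibrium the receiver is indifferent across columns, so the receiver's payoff equals the payoff from cover Wide: (2/5)·(-5) + (3/5)·7 = 11/5.

11/5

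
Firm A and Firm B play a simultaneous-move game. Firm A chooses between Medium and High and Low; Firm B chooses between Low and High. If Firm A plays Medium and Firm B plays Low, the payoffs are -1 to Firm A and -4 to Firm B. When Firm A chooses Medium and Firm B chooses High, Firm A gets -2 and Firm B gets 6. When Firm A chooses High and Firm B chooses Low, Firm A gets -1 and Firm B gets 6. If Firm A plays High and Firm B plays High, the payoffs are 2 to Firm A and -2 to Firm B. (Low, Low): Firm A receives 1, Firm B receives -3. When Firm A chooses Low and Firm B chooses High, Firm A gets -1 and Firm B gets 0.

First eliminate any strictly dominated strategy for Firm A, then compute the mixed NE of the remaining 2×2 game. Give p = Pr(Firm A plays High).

Firm A's strategy Medium is strictly dominated by Low: 1 > -1 and -1 > -2. Eliminate Medium.
For Firm B to be willing to mix, Firm B must be indifferent between Low and High, which pins down Firm A's mix.
  Firm B's payoff from Low: p·6 + (1−p)·(-3) = 9p - 3
  Firm B's payoff from High: p·(-2) + (1−p)·0 = -2p
  9p - 3 = -2p  ⇒  11p = 3  ⇒  p = 3/11.

p = 3/11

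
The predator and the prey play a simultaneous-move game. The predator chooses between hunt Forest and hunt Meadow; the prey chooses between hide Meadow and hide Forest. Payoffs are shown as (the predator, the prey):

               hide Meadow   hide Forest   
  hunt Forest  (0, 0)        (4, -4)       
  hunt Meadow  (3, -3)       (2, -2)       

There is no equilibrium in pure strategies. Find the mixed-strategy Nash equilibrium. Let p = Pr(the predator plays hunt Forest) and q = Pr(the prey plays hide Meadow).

p = 1/5, q = 2/5

The prey's indifference between hide Meadow and hide Forest determines the predator's mixing probability p:
  the prey's payoff to hide Meadow: p·0 + (1−p)·(-3) = 3p - 3
  the prey's payoff to hide Forest: p·(-4) + (1−p)·(-2) = -2p - 2
  3p - 3 = -2p - 2  ⇒  5p = 1  ⇒  p = 1/5.
Set the predator's expected payoff from hunt Forest equal to that from hunt Meadow:
  the predator's payoff to hunt Forest: q·0 + (1−q)·4 = -4q + 4
  the predator's payoff to hunt Meadow: q·3 + (1−q)·2 = q + 2
  -4q + 4 = q + 2  ⇒  -5q = -2  ⇒  q = 2/5.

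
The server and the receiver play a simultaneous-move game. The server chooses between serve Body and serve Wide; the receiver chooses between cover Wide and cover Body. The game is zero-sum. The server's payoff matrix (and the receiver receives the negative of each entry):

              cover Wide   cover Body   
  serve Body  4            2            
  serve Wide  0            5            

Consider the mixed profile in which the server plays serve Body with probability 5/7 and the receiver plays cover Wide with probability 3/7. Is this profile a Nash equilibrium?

Check the receiver's indifference given the server's mix p = 5/7:
  payoff from cover Wide = -20/7; payoff from cover Body = -20/7 — equal.
Check the server's indifference given the receiver's mix q = 3/7:
  payoff from serve Body = 20/7; payoff from serve Wide = 20/7 — equal.
Both players are indifferent, so neither can profitably deviate.

Yes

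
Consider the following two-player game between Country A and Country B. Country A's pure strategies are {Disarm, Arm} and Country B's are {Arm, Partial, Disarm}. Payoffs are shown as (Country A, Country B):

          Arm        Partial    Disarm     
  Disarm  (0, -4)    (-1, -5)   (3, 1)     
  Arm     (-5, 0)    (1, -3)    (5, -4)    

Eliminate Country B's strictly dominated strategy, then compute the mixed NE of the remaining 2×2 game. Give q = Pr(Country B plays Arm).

Country B's strategy Partial is strictly dominated by Arm: -4 > -5 and 0 > -3. Eliminate Partial.
Set Country A's expected payoff from Disarm equal to that from Arm:
  Country A's expected payoff from Disarm: q·0 + (1−q)·3 = -3q + 3
  Country A's expected payoff from Arm: q·(-5) + (1−q)·5 = -10q + 5
  -3q + 3 = -10q + 5  ⇒  7q = 2  ⇒  q = 2/7.

q = 2/7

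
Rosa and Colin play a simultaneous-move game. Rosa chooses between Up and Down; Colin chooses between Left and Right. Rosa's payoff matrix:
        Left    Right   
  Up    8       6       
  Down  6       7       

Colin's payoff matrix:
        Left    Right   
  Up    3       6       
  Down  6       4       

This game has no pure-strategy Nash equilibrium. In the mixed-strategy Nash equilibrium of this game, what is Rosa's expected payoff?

For Rosa to be willing to mix, Rosa must be indifferent between Up and Down, which pins down Colin's mix.
  Rosa's payoff from Up: q·8 + (1−q)·6 = 2q + 6
  Rosa's payoff from Down: q·6 + (1−q)·7 = -q + 7
  2q + 6 = -q + 7  ⇒  3q = 1  ⇒  q = 1/3.
At equilibrium Rosa is indifferent across rows, so Rosa's payoff equals the payoff from Up: (1/3)·8 + (2/3)·6 = 20/3.

20/3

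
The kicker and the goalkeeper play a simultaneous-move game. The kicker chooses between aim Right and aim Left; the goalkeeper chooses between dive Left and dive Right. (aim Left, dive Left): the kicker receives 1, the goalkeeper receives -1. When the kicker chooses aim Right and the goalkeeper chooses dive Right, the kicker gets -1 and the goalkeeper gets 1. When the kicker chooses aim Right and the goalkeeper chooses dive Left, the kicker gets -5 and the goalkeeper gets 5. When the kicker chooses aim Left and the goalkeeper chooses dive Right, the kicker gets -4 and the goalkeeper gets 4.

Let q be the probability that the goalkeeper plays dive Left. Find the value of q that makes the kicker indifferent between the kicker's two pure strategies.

In a mixed equilibrium the kicker is indifferent between aim Right and aim Left; this condition fixes q.
  the kicker's payoff to aim Right: q·(-5) + (1−q)·(-1) = -4q - 1
  the kicker's payoff to aim Left: q·1 + (1−q)·(-4) = 5q - 4
  -4q - 1 = 5q - 4  ⇒  -9q = -3  ⇒  q = 1/3.

q = 1/3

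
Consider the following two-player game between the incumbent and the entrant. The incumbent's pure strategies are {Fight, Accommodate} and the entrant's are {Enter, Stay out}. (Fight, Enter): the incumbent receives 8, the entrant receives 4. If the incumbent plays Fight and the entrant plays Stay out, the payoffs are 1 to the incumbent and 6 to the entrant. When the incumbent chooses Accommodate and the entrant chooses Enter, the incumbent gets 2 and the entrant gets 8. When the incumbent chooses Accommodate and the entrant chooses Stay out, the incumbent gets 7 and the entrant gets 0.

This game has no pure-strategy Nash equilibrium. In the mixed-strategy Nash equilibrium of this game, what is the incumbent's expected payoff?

9/2

In a mixed equilibrium the incumbent is indifferent between Fight and Accommodate; this condition fixes q.
  the incumbent's payoff from Fight: q·8 + (1−q)·1 = 7q + 1
  the incumbent's payoff from Accommodate: q·2 + (1−q)·7 = -5q + 7
  7q + 1 = -5q + 7  ⇒  12q = 6  ⇒  q = 1/2.
At equilibrium the incumbent is indifferent across rows, so the incumbent's payoff equals the payoff from Fight: (1/2)·8 + (1/2)·1 = 9/2.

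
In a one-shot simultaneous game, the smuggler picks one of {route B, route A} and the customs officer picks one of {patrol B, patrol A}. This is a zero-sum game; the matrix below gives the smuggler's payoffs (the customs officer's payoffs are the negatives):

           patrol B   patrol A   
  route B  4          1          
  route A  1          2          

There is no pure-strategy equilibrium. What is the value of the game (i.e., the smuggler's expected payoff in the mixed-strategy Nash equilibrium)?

v = 7/4

For the smuggler to be willing to mix, the smuggler must be indifferent between route B and route A, which pins down the customs officer's mix.
  the smuggler's payoff from route B: q·4 + (1−q)·1 = 3q + 1
  the smuggler's payoff from route A: q·1 + (1−q)·2 = -q + 2
  3q + 1 = -q + 2  ⇒  4q = 1  ⇒  q = 1/4.
The value is the smuggler's expected payoff against this mix (using route B): (1/4)·4 + (3/4)·1 = 7/4.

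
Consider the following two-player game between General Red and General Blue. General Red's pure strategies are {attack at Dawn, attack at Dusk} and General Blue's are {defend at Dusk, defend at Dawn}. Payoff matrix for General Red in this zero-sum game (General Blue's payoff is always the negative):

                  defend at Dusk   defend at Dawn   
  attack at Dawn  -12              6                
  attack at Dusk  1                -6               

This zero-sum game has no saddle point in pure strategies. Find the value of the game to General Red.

v = -66/25

In a mixed equilibrium General Red is indifferent between attack at Dawn and attack at Dusk; this condition fixes q.
  General Red's payoff from attack at Dawn: q·(-12) + (1−q)·6 = -18q + 6
  General Red's payoff from attack at Dusk: q·1 + (1−q)·(-6) = 7q - 6
  -18q + 6 = 7q - 6  ⇒  -25q = -12  ⇒  q = 12/25.
The value is General Red's expected payoff against this mix (using attack at Dawn): (12/25)·(-12) + (13/25)·6 = -66/25.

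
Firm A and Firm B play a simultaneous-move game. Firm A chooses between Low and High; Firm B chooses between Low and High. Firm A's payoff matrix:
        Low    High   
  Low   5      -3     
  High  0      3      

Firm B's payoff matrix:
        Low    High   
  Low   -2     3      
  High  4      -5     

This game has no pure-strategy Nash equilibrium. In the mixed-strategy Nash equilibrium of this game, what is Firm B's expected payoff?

1/7

Firm B's indifference between Low and High determines Firm A's mixing probability p:
  Firm B's payoff from Low: p·(-2) + (1−p)·4 = -6p + 4
  Firm B's payoff from High: p·3 + (1−p)·(-5) = 8p - 5
  -6p + 4 = 8p - 5  ⇒  -14p = -9  ⇒  p = 9/14.
At equilibrium Firm B is indifferent across columns, so Firm B's payoff equals the payoff from Low: (9/14)·(-2) + (5/14)·4 = 1/7.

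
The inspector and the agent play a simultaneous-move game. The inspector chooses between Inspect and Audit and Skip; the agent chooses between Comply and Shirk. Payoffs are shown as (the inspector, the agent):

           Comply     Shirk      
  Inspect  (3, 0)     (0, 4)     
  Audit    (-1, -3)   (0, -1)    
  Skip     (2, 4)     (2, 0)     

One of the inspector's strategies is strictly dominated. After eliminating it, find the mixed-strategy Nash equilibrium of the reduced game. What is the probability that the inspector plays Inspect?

The inspector's strategy Audit is strictly dominated by Skip: 2 > -1 and 2 > 0. Eliminate Audit.
For the agent to be willing to mix, the agent must be indifferent between Comply and Shirk, which pins down the inspector's mix.
  the agent's expected payoff from Comply: p·0 + (1−p)·4 = -4p + 4
  the agent's expected payoff from Shirk: p·4 + (1−p)·0 = 4p
  -4p + 4 = 4p  ⇒  -8p = -4  ⇒  p = 1/2.

p = 1/2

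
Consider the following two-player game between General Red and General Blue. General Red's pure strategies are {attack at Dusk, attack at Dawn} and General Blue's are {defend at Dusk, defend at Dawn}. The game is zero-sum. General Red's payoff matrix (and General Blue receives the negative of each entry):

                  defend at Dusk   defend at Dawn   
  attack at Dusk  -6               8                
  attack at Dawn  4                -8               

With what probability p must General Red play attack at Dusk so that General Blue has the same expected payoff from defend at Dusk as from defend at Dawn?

For General Blue to be willing to mix, General Blue must be indifferent between defend at Dusk and defend at Dawn, which pins down General Red's mix.
  General Blue's expected payoff from defend at Dusk: p·6 + (1−p)·(-4) = 10p - 4
  General Blue's expected payoff from defend at Dawn: p·(-8) + (1−p)·8 = -16p + 8
  10p - 4 = -16p + 8  ⇒  26p = 12  ⇒  p = 6/13.

p = 6/13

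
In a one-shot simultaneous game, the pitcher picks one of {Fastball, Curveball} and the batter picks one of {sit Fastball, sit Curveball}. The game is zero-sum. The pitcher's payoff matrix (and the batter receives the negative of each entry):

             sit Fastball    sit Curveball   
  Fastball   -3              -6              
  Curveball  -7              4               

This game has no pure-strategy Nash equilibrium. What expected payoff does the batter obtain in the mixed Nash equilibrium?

Set the batter's expected payoff from sit Fastball equal to that from sit Curveball:
  the batter's payoff to sit Fastball: p·3 + (1−p)·7 = -4p + 7
  the batter's payoff to sit Curveball: p·6 + (1−p)·(-4) = 10p - 4
  -4p + 7 = 10p - 4  ⇒  -14p = -11  ⇒  p = 11/14.
At equilibrium the batter is indifferent across columns, so the batter's payoff equals the payoff from sit Fastball: (11/14)·3 + (3/14)·7 = 27/7.

27/7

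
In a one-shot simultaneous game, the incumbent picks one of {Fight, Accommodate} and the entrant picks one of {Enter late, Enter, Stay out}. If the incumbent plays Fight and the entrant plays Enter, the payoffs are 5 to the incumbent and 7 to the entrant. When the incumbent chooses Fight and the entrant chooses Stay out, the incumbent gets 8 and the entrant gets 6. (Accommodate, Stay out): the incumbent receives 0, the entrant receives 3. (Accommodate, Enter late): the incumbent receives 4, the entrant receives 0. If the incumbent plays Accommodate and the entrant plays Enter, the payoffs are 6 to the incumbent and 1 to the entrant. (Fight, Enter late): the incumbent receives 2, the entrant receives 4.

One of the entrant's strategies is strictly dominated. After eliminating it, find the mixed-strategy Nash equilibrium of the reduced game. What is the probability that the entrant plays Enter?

The entrant's strategy Enter late is strictly dominated by Stay out: 6 > 4 and 3 > 0. Eliminate Enter late.
Set the incumbent's expected payoff from Fight equal to that from Accommodate:
  the incumbent's expected payoff from Fight: q·5 + (1−q)·8 = -3q + 8
  the incumbent's expected payoff from Accommodate: q·6 + (1−q)·0 = 6q
  -3q + 8 = 6q  ⇒  -9q = -8  ⇒  q = 8/9.

q = 8/9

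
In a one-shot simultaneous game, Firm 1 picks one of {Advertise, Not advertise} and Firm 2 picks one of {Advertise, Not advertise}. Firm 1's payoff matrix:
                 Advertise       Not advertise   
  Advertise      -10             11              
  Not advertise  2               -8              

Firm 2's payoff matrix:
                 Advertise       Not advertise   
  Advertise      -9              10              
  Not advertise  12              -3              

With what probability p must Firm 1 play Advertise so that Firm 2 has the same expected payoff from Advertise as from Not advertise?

Firm 2's indifference between Advertise and Not advertise determines Firm 1's mixing probability p:
  Firm 2's payoff from Advertise: p·(-9) + (1−p)·12 = -21p + 12
  Firm 2's payoff from Not advertise: p·10 + (1−p)·(-3) = 13p - 3
  -21p + 12 = 13p - 3  ⇒  -34p = -15  ⇒  p = 15/34.

p = 15/34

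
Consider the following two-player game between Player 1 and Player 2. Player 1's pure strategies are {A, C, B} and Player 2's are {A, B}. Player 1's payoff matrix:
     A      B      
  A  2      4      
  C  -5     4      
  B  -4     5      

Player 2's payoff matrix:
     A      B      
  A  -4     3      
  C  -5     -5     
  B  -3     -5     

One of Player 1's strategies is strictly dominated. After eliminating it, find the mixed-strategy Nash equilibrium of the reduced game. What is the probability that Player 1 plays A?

Player 1's strategy C is strictly dominated by B: -4 > -5 and 5 > 4. Eliminate C.
In a mixed equilibrium Player 2 is indifferent between A and B; this condition fixes p.
  Player 2's expected payoff from A: p·(-4) + (1−p)·(-3) = -p - 3
  Player 2's expected payoff from B: p·3 + (1−p)·(-5) = 8p - 5
  -p - 3 = 8p - 5  ⇒  -9p = -2  ⇒  p = 2/9.

p = 2/9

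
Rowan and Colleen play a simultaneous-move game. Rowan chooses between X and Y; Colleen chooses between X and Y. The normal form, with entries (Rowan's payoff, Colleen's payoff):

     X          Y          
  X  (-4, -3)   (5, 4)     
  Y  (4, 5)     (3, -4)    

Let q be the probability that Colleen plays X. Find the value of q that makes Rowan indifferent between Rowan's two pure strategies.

Colleen's mix must leave Rowan indifferent between X and Y.
  Rowan's payoff to X: q·(-4) + (1−q)·5 = -9q + 5
  Rowan's payoff to Y: q·4 + (1−q)·3 = q + 3
  -9q + 5 = q + 3  ⇒  -10q = -2  ⇒  q = 1/5.

q = 1/5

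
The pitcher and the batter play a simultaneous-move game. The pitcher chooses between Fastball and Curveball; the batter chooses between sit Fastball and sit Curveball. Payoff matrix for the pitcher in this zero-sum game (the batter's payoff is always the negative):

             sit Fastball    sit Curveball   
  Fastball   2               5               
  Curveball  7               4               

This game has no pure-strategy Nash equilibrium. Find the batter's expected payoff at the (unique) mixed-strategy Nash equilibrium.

-9/2

For the batter to be willing to mix, the batter must be indifferent between sit Fastball and sit Curveball, which pins down the pitcher's mix.
  the batter's payoff from sit Fastball: p·(-2) + (1−p)·(-7) = 5p - 7
  the batter's payoff from sit Curveball: p·(-5) + (1−p)·(-4) = -p - 4
  5p - 7 = -p - 4  ⇒  6p = 3  ⇒  p = 1/2.
At equilibrium the batter is indifferent across columns, so the batter's payoff equals the payoff from sit Fastball: (1/2)·(-2) + (1/2)·(-7) = -9/2.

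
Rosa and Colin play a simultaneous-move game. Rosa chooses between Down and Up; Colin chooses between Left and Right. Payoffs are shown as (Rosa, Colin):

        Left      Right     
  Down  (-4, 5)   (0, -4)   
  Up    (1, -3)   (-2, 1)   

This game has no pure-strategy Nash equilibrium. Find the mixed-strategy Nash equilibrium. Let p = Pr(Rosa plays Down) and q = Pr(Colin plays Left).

p = 4/13, q = 2/7

Set Colin's expected payoff from Left equal to that from Right:
  Colin's payoff to Left: p·5 + (1−p)·(-3) = 8p - 3
  Colin's payoff to Right: p·(-4) + (1−p)·1 = -5p + 1
  8p - 3 = -5p + 1  ⇒  13p = 4  ⇒  p = 4/13.
For Rosa to be willing to mix, Rosa must be indifferent between Down and Up, which pins down Colin's mix.
  Rosa's payoff to Down: q·(-4) + (1−q)·0 = -4q
  Rosa's payoff to Up: q·1 + (1−q)·(-2) = 3q - 2
  -4q = 3q - 2  ⇒  -7q = -2  ⇒  q = 2/7.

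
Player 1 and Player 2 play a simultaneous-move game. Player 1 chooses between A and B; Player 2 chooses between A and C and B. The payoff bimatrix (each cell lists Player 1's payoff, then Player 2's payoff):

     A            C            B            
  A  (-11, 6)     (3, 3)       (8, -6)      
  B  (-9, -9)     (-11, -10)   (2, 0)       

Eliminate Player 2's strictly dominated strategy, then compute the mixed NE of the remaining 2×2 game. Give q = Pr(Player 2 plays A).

Player 2's strategy C is strictly dominated by A: 6 > 3 and -9 > -10. Eliminate C.
Player 2's mix must leave Player 1 indifferent between A and B.
  Player 1's payoff from A: q·(-11) + (1−q)·8 = -19q + 8
  Player 1's payoff from B: q·(-9) + (1−q)·2 = -11q + 2
  -19q + 8 = -11q + 2  ⇒  -8q = -6  ⇒  q = 3/4.

q = 3/4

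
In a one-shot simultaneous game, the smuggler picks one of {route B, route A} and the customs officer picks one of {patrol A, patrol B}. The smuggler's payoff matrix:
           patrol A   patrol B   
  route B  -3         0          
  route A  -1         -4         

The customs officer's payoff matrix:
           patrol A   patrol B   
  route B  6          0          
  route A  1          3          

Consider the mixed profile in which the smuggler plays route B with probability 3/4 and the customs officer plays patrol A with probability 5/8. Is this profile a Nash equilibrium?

Given the smuggler's mix p = 3/4, the customs officer's payoff from patrol A is 19/4 but from patrol B is 3/4. The customs officer strictly prefers patrol A, so the customs officer would not mix.
So the proposed profile is not a Nash equilibrium.

No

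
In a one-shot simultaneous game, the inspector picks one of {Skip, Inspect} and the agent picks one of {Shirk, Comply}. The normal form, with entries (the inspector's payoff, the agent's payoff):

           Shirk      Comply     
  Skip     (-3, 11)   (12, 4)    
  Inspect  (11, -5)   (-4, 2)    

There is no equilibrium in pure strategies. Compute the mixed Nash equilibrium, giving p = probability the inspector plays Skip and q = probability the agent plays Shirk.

p = 1/2, q = 8/15

The agent's indifference between Shirk and Comply determines the inspector's mixing probability p:
  the agent's payoff from Shirk: p·11 + (1−p)·(-5) = 16p - 5
  the agent's payoff from Comply: p·4 + (1−p)·2 = 2p + 2
  16p - 5 = 2p + 2  ⇒  14p = 7  ⇒  p = 1/2.
The inspector's indifference between Skip and Inspect determines the agent's mixing probability q:
  the inspector's expected payoff from Skip: q·(-3) + (1−q)·12 = -15q + 12
  the inspector's expected payoff from Inspect: q·11 + (1−q)·(-4) = 15q - 4
  -15q + 12 = 15q - 4  ⇒  -30q = -16  ⇒  q = 8/15.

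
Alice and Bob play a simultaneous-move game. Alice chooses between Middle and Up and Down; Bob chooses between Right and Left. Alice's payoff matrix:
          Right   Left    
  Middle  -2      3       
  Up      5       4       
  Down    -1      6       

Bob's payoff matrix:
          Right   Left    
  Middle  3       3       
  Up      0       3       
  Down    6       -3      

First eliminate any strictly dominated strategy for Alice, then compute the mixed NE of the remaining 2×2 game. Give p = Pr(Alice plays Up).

p = 3/4

Alice's strategy Middle is strictly dominated by Down: -1 > -2 and 6 > 3. Eliminate Middle.
Bob's indifference between Right and Left determines Alice's mixing probability p:
  Bob's payoff to Right: p·0 + (1−p)·6 = -6p + 6
  Bob's payoff to Left: p·3 + (1−p)·(-3) = 6p - 3
  -6p + 6 = 6p - 3  ⇒  -12p = -9  ⇒  p = 3/4.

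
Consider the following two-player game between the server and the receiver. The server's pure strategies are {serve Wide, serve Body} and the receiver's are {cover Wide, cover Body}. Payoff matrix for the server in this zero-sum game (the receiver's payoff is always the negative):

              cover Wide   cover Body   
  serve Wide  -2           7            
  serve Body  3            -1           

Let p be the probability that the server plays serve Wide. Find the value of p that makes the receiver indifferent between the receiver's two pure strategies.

Set the receiver's expected payoff from cover Wide equal to that from cover Body:
  the receiver's expected payoff from cover Wide: p·2 + (1−p)·(-3) = 5p - 3
  the receiver's expected payoff from cover Body: p·(-7) + (1−p)·1 = -8p + 1
  5p - 3 = -8p + 1  ⇒  13p = 4  ⇒  p = 4/13.

p = 4/13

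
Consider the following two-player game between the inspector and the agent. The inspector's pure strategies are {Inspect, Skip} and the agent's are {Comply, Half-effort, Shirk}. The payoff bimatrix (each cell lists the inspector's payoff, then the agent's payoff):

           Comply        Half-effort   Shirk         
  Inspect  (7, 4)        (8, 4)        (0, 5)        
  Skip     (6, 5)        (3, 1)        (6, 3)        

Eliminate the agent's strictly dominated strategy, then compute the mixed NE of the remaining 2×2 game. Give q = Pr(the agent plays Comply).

q = 6/7

The agent's strategy Half-effort is strictly dominated by Shirk: 5 > 4 and 3 > 1. Eliminate Half-effort.
Set the inspector's expected payoff from Inspect equal to that from Skip:
  the inspector's expected payoff from Inspect: q·7 + (1−q)·0 = 7q
  the inspector's expected payoff from Skip: q·6 + (1−q)·6 = 6
  7q = 6  ⇒  7q = 6  ⇒  q = 6/7.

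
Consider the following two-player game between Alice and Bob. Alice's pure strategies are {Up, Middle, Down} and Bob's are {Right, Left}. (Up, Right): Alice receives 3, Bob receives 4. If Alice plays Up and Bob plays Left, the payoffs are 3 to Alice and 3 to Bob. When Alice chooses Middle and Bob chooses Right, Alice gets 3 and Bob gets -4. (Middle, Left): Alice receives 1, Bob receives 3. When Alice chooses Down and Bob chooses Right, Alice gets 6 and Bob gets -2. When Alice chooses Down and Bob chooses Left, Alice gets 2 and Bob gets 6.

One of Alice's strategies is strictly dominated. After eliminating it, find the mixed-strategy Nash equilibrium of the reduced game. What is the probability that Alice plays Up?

Alice's strategy Middle is strictly dominated by Down: 6 > 3 and 2 > 1. Eliminate Middle.
Bob's indifference between Right and Left determines Alice's mixing probability p:
  Bob's payoff from Right: p·4 + (1−p)·(-2) = 6p - 2
  Bob's payoff from Left: p·3 + (1−p)·6 = -3p + 6
  6p - 2 = -3p + 6  ⇒  9p = 8  ⇒  p = 8/9.

p = 8/9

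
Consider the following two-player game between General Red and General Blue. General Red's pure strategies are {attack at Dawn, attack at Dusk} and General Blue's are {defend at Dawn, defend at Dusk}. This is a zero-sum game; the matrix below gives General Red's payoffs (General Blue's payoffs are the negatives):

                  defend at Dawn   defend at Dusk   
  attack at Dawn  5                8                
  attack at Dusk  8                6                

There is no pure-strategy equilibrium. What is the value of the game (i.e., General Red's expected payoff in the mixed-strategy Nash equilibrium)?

In a mixed equilibrium General Red is indifferent between attack at Dawn and attack at Dusk; this condition fixes q.
  General Red's payoff to attack at Dawn: q·5 + (1−q)·8 = -3q + 8
  General Red's payoff to attack at Dusk: q·8 + (1−q)·6 = 2q + 6
  -3q + 8 = 2q + 6  ⇒  -5q = -2  ⇒  q = 2/5.
The value is General Red's expected payoff against this mix (using attack at Dawn): (2/5)·5 + (3/5)·8 = 34/5.

v = 34/5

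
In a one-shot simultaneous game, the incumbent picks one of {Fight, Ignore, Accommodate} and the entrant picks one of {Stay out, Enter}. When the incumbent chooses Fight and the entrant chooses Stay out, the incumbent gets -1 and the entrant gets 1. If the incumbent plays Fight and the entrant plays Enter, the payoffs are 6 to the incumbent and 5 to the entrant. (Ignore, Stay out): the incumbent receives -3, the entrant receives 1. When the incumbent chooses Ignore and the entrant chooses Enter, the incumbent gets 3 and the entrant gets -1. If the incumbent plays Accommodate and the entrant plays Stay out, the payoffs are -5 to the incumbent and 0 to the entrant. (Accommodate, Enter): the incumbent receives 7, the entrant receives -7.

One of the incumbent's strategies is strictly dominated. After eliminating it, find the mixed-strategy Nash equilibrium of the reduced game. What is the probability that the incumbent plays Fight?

p = 7/11

The incumbent's strategy Ignore is strictly dominated by Fight: -1 > -3 and 6 > 3. Eliminate Ignore.
The incumbent's mix must leave the entrant indifferent between Stay out and Enter.
  the entrant's payoff to Stay out: p·1 + (1−p)·0 = p
  the entrant's payoff to Enter: p·5 + (1−p)·(-7) = 12p - 7
  p = 12p - 7  ⇒  -11p = -7  ⇒  p = 7/11.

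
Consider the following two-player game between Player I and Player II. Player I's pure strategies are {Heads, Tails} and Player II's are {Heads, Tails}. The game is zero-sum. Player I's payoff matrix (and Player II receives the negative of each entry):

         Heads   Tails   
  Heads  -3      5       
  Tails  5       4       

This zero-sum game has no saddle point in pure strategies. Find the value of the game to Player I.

For Player I to be willing to mix, Player I must be indifferent between Heads and Tails, which pins down Player II's mix.
  Player I's payoff from Heads: q·(-3) + (1−q)·5 = -8q + 5
  Player I's payoff from Tails: q·5 + (1−q)·4 = q + 4
  -8q + 5 = q + 4  ⇒  -9q = -1  ⇒  q = 1/9.
The value is Player I's expected payoff against this mix (using Heads): (1/9)·(-3) + (8/9)·5 = 37/9.

v = 37/9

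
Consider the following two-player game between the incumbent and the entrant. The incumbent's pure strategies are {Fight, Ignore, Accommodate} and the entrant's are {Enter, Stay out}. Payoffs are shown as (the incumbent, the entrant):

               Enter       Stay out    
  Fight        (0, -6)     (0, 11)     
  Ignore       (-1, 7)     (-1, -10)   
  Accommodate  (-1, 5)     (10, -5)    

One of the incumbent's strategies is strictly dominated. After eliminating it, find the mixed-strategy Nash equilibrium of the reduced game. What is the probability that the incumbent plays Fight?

The incumbent's strategy Ignore is strictly dominated by Fight: 0 > -1 and 0 > -1. Eliminate Ignore.
The incumbent's mix must leave the entrant indifferent between Enter and Stay out.
  the entrant's payoff to Enter: p·(-6) + (1−p)·5 = -11p + 5
  the entrant's payoff to Stay out: p·11 + (1−p)·(-5) = 16p - 5
  -11p + 5 = 16p - 5  ⇒  -27p = -10  ⇒  p = 10/27.

p = 10/27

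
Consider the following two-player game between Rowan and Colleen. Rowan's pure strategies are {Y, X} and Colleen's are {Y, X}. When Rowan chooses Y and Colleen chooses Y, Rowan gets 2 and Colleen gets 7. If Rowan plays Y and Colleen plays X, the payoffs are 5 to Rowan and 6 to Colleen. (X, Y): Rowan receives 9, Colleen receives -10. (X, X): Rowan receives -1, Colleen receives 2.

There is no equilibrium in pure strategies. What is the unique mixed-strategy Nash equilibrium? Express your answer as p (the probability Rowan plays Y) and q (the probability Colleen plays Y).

p = 12/13, q = 6/13

For Colleen to be willing to mix, Colleen must be indifferent between Y and X, which pins down Rowan's mix.
  Colleen's expected payoff from Y: p·7 + (1−p)·(-10) = 17p - 10
  Colleen's expected payoff from X: p·6 + (1−p)·2 = 4p + 2
  17p - 10 = 4p + 2  ⇒  13p = 12  ⇒  p = 12/13.
In a mixed equilibrium Rowan is indifferent between Y and X; this condition fixes q.
  Rowan's payoff from Y: q·2 + (1−q)·5 = -3q + 5
  Rowan's payoff from X: q·9 + (1−q)·(-1) = 10q - 1
  -3q + 5 = 10q - 1  ⇒  -13q = -6  ⇒  q = 6/13.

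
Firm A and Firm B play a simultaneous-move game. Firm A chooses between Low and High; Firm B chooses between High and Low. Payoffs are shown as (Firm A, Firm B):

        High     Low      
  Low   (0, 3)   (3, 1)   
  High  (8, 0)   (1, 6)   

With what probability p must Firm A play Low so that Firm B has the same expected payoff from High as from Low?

p = 3/4

For Firm B to be willing to mix, Firm B must be indifferent between High and Low, which pins down Firm A's mix.
  Firm B's payoff to High: p·3 + (1−p)·0 = 3p
  Firm B's payoff to Low: p·1 + (1−p)·6 = -5p + 6
  3p = -5p + 6  ⇒  8p = 6  ⇒  p = 3/4.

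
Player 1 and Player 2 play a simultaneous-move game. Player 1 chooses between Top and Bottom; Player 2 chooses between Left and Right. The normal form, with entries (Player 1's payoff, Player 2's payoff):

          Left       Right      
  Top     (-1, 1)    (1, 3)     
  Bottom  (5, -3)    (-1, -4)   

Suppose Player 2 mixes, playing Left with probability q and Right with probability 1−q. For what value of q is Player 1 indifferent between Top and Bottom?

Set Player 1's expected payoff from Top equal to that from Bottom:
  Player 1's payoff from Top: q·(-1) + (1−q)·1 = -2q + 1
  Player 1's payoff from Bottom: q·5 + (1−q)·(-1) = 6q - 1
  -2q + 1 = 6q - 1  ⇒  -8q = -2  ⇒  q = 1/4.

q = 1/4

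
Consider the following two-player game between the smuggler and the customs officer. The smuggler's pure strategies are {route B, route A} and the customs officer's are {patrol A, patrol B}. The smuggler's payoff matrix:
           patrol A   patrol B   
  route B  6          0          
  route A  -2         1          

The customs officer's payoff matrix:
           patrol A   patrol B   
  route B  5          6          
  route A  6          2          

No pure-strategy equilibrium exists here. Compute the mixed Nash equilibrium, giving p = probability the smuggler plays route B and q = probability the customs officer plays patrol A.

The smuggler's mix must leave the customs officer indifferent between patrol A and patrol B.
  the customs officer's expected payoff from patrol A: p·5 + (1−p)·6 = -p + 6
  the customs officer's expected payoff from patrol B: p·6 + (1−p)·2 = 4p + 2
  -p + 6 = 4p + 2  ⇒  -5p = -4  ⇒  p = 4/5.
Set the smuggler's expected payoff from route B equal to that from route A:
  the smuggler's payoff to route B: q·6 + (1−q)·0 = 6q
  the smuggler's payoff to route A: q·(-2) + (1−q)·1 = -3q + 1
  6q = -3q + 1  ⇒  9q = 1  ⇒  q = 1/9.

p = 4/5, q = 1/9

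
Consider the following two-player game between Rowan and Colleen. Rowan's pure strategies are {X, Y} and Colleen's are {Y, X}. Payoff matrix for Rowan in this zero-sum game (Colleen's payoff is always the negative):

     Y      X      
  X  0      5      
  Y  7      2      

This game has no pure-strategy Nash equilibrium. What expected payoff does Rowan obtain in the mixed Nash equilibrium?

7/2

Rowan's indifference between X and Y determines Colleen's mixing probability q:
  Rowan's expected payoff from X: q·0 + (1−q)·5 = -5q + 5
  Rowan's expected payoff from Y: q·7 + (1−q)·2 = 5q + 2
  -5q + 5 = 5q + 2  ⇒  -10q = -3  ⇒  q = 3/10.
At equilibrium Rowan is indifferent across rows, so Rowan's payoff equals the payoff from X: (3/10)·0 + (7/10)·5 = 7/2.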